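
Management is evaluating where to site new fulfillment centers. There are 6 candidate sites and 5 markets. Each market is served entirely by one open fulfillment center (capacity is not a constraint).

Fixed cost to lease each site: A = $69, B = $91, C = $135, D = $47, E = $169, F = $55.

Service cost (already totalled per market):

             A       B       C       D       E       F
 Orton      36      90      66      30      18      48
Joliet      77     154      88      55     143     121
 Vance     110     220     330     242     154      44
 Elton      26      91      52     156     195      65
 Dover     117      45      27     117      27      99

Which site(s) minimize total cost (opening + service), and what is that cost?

Open D and F; minimum total cost 395.

For any fixed open set, each market goes to its cheapest open site; total = fixed + service.
{D, F}: Orton→D 30, Joliet→D 55, Vance→F 44, Elton→F 65, Dover→F 99. Service 293; fixed 102; total 395.
{A, F}: service 282 + fixed 124 = 406
{A, D, F}: service 254 + fixed 171 = 425
{A, B, C, D, E, F}: service 170 + fixed 566 = 736
No other subset beats 395.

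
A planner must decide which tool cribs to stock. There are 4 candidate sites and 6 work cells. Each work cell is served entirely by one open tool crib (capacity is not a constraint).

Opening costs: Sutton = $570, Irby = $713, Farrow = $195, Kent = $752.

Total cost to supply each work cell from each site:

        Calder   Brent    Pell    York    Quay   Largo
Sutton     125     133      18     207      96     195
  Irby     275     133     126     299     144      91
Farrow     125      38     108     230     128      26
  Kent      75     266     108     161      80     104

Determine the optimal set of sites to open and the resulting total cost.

For any fixed open set, each work cell goes to its cheapest open site; total = fixed + service.
{Farrow}: Calder→Farrow 125, Brent→Farrow 38, Pell→Farrow 108, York→Farrow 230, Quay→Farrow 128, Largo→Farrow 26. Service 655; fixed 195; total 850.
{Sutton, Farrow}: service 510 + fixed 765 = 1275
{Sutton}: service 774 + fixed 570 = 1344
{Sutton, Irby, Farrow, Kent}: Calder→Kent 75, Brent→Farrow 38, Pell→Sutton 18, York→Kent 161, Quay→Kent 80, Largo→Farrow 26. Service 398; fixed 2230; total 2628.
No other subset beats 850.

Open Farrow only; minimum total cost 850.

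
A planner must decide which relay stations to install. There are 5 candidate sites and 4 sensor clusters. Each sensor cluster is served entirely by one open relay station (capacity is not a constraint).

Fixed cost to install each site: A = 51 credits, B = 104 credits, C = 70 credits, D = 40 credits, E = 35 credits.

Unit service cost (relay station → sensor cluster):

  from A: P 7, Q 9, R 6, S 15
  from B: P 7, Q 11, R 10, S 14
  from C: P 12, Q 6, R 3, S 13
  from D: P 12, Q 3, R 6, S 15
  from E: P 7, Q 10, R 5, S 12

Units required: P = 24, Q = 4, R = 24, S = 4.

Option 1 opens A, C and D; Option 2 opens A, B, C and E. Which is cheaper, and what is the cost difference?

Option 1 is cheaper by 107.

Option 1: {A, C, D}: P→A 7·24=168, Q→D 3·4=12, R→C 3·24=72, S→C 13·4=52. Service 304; fixed 161; total 465.
Option 2: {A, B, C, E}: P→A 7·24=168, Q→C 6·4=24, R→C 3·24=72, S→E 12·4=48. Service 312; fixed 260; total 572.
Difference: |465 − 572| = 107.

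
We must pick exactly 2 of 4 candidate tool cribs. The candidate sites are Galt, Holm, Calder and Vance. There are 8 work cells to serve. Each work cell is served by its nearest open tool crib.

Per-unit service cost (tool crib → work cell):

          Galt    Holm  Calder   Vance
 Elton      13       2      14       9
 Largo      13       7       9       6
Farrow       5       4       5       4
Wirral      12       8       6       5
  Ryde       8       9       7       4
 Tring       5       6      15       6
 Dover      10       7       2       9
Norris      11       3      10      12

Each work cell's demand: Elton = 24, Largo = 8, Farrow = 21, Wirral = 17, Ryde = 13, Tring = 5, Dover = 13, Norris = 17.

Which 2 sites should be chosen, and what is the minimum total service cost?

With exactly 2 open, each work cell uses its cheapest among the chosen.
{Holm, Calder}: Elton→Holm 2·24=48, Largo→Holm 7·8=56, Farrow→Holm 4·21=84, Wirral→Calder 6·17=102, Ryde→Calder 7·13=91, Tring→Holm 6·5=30, Dover→Calder 2·13=26, Norris→Holm 3·17=51. Service cost 488.
{Holm, Vance}: service cost 489
{Galt, Holm}: service cost 595
Among all 6 size-2 choices, {Holm, Calder} is lowest.

Choose Holm and Calder; total service cost 488.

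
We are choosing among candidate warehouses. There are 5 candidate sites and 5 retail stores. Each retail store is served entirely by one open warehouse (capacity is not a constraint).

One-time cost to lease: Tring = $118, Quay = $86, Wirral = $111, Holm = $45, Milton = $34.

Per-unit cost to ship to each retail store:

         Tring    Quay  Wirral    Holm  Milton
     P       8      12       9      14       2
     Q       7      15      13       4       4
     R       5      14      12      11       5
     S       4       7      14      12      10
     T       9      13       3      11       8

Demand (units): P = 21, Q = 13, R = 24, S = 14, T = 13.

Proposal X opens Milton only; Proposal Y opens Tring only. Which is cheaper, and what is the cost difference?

Proposal X: {Milton}: P→Milton 2·21=42, Q→Milton 4·13=52, R→Milton 5·24=120, S→Milton 10·14=140, T→Milton 8·13=104. Service 458; fixed 34; total 492.
Proposal Y: {Tring}: P→Tring 8·21=168, Q→Tring 7·13=91, R→Tring 5·24=120, S→Tring 4·14=56, T→Tring 9·13=117. Service 552; fixed 118; total 670.
Difference: |492 − 670| = 178.

Proposal X is cheaper by 178.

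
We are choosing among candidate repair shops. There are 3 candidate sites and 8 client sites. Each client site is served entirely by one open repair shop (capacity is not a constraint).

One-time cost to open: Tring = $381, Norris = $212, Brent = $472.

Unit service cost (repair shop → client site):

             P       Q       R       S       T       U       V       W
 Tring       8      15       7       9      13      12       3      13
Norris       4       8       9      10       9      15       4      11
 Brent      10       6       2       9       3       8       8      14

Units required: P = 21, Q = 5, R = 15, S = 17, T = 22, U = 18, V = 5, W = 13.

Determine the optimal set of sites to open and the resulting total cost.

For any fixed open set, each client site goes to its cheapest open site; total = fixed + service.
{Norris}: P→Norris 4·21=84, Q→Norris 8·5=40, R→Norris 9·15=135, S→Norris 10·17=170, T→Norris 9·22=198, U→Norris 15·18=270, V→Norris 4·5=20, W→Norris 11·13=143. Service 1060; fixed 212; total 1272.
{Brent}: service 855 + fixed 472 = 1327
{Norris, Brent}: service 670 + fixed 684 = 1354
{Tring, Norris, Brent}: P→Norris 4·21=84, Q→Brent 6·5=30, R→Brent 2·15=30, S→Tring 9·17=153, T→Brent 3·22=66, U→Brent 8·18=144, V→Tring 3·5=15, W→Norris 11·13=143. Service 665; fixed 1065; total 1730.
No other subset beats 1272.

Open Norris only; minimum total cost 1272.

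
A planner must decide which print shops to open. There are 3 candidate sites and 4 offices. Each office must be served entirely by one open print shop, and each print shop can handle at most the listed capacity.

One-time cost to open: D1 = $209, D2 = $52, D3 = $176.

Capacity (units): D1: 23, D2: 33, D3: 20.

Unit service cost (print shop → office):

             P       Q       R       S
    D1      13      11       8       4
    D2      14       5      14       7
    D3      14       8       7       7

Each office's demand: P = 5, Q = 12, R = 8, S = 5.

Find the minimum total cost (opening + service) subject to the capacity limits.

Open {D2}: P→D2 14·5=70, Q→D2 5·12=60, R→D2 14·8=112, S→D2 7·5=35.
Loads: D2 carries 30/33. Service 277; fixed 52; total 329.
Next best feasible plan costs 449.

Minimum total cost: 329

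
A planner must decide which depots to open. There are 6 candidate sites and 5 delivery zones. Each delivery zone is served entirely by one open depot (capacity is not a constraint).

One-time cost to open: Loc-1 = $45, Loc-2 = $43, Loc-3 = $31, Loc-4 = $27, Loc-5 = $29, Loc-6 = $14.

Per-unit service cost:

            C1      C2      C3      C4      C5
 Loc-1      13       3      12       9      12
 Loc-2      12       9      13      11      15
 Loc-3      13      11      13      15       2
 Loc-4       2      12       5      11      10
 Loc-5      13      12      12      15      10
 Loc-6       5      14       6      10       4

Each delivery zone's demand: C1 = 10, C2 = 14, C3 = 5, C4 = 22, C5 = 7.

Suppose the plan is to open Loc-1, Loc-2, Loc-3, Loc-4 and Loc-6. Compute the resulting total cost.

Each delivery zone is assigned to its cheapest site among the open ones.
{Loc-1, Loc-2, Loc-3, Loc-4, Loc-6}: C1→Loc-4 2·10=20, C2→Loc-1 3·14=42, C3→Loc-4 5·5=25, C4→Loc-1 9·22=198, C5→Loc-3 2·7=14. Service 299; fixed 160; total 459.

Total cost: 459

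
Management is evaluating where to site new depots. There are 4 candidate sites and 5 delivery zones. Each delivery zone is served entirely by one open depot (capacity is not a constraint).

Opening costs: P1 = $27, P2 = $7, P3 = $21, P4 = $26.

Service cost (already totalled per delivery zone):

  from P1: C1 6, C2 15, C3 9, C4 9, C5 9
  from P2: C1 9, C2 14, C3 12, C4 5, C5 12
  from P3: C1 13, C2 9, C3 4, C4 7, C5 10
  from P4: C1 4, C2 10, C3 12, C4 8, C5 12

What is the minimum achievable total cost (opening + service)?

For any fixed open set, each delivery zone goes to its cheapest open site; total = fixed + service.
{P2}: C1→P2 9, C2→P2 14, C3→P2 12, C4→P2 5, C5→P2 12. Service 52; fixed 7; total 59.
{P3}: service 43 + fixed 21 = 64
{P2, P3}: service 37 + fixed 28 = 65
{P1, P2, P3, P4}: service 31 + fixed 81 = 112
(All 15 nonempty subsets were checked; P2 only is lowest.)

Minimum total cost: 59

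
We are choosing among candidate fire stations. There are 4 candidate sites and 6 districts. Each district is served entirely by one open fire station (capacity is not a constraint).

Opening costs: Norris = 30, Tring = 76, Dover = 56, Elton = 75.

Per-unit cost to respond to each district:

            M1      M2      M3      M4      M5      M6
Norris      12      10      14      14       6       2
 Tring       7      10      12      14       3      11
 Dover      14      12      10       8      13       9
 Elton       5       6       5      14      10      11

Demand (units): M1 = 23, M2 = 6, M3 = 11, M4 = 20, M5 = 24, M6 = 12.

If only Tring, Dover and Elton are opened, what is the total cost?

Each district is assigned to its cheapest site among the open ones.
{Tring, Dover, Elton}: M1→Elton 5·23=115, M2→Elton 6·6=36, M3→Elton 5·11=55, M4→Dover 8·20=160, M5→Tring 3·24=72, M6→Dover 9·12=108. Service 546; fixed 207; total 753.

Total cost: 753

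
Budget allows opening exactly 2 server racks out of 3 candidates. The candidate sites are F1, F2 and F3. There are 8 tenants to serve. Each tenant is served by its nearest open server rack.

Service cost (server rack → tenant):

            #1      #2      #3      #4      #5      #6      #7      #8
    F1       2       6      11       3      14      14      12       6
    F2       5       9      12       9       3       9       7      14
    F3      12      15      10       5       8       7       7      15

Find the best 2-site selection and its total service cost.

Choose F1 and F2; total service cost 47.

With exactly 2 open, each tenant uses its cheapest among the chosen.
{F1, F2}: #1→F1 2, #2→F1 6, #3→F1 11, #4→F1 3, #5→F2 3, #6→F2 9, #7→F2 7, #8→F1 6. Service cost 47.
{F1, F3}: service cost 49
{F2, F3}: service cost 60
Among all 3 size-2 choices, {F1, F2} is lowest.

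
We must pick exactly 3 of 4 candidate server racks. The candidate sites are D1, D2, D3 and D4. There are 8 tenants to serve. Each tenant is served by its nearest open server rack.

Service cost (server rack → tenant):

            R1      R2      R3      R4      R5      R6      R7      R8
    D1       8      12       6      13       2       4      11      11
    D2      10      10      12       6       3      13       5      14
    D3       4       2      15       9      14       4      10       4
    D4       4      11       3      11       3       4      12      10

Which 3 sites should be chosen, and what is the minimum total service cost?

With exactly 3 open, each tenant uses its cheapest among the chosen.
{D2, D3, D4}: R1→D3 4, R2→D3 2, R3→D4 3, R4→D2 6, R5→D2 3, R6→D3 4, R7→D2 5, R8→D3 4. Service cost 31.
{D1, D2, D3}: service cost 33
{D1, D3, D4}: service cost 38
Among all 4 size-3 choices, {D2, D3, D4} is lowest.

Choose D2, D3 and D4; total service cost 31.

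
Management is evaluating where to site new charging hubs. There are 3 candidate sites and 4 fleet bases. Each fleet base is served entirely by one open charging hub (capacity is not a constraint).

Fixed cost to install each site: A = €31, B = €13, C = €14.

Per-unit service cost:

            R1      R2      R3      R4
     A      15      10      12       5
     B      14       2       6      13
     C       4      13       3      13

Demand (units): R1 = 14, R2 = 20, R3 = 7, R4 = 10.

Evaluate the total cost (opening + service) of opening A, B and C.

Total cost: 225

Each fleet base is assigned to its cheapest site among the open ones.
{A, B, C}: R1→C 4·14=56, R2→B 2·20=40, R3→C 3·7=21, R4→A 5·10=50. Service 167; fixed 58; total 225.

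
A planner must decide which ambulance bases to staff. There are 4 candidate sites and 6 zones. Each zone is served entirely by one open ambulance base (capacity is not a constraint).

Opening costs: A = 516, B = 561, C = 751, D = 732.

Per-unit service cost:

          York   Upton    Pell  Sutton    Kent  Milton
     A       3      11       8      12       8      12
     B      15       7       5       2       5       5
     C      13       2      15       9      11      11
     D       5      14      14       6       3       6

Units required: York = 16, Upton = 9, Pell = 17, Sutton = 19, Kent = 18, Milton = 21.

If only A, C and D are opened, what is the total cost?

Total cost: 2495

Each zone is assigned to its cheapest site among the open ones.
{A, C, D}: York→A 3·16=48, Upton→C 2·9=18, Pell→A 8·17=136, Sutton→D 6·19=114, Kent→D 3·18=54, Milton→D 6·21=126. Service 496; fixed 1999; total 2495.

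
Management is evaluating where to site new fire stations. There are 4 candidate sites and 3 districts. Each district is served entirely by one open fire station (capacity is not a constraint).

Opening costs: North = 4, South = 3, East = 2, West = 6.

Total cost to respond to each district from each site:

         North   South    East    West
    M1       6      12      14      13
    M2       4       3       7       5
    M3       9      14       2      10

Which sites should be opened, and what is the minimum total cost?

For any fixed open set, each district goes to its cheapest open site; total = fixed + service.
{North, East}: M1→North 6, M2→North 4, M3→East 2. Service 12; fixed 6; total 18.
{North, South, East}: M1→North 6, M2→South 3, M3→East 2. Service 11; fixed 9; total 20.
{South, East}: M1→South 12, M2→South 3, M3→East 2. Service 17; fixed 5; total 22.
{North, South, East, West}: service 11 + fixed 15 = 26
No other subset beats 18.

Open North and East; minimum total cost 18.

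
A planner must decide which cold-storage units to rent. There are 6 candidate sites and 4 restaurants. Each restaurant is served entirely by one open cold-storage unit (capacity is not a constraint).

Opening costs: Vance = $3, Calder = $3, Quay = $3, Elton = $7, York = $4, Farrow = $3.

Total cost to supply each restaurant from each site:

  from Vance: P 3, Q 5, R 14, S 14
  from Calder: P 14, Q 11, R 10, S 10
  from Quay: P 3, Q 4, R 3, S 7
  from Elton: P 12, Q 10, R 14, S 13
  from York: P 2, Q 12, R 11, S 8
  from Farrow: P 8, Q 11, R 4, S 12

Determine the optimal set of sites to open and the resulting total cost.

Open Quay only; minimum total cost 20.

For any fixed open set, each restaurant goes to its cheapest open site; total = fixed + service.
{Quay}: P→Quay 3, Q→Quay 4, R→Quay 3, S→Quay 7. Service 17; fixed 3; total 20.
{Vance, Quay}: service 17 + fixed 6 = 23
{Calder, Quay}: service 17 + fixed 6 = 23
{Vance, Calder, Quay, Elton, York, Farrow}: service 16 + fixed 23 = 39
No other subset beats 20.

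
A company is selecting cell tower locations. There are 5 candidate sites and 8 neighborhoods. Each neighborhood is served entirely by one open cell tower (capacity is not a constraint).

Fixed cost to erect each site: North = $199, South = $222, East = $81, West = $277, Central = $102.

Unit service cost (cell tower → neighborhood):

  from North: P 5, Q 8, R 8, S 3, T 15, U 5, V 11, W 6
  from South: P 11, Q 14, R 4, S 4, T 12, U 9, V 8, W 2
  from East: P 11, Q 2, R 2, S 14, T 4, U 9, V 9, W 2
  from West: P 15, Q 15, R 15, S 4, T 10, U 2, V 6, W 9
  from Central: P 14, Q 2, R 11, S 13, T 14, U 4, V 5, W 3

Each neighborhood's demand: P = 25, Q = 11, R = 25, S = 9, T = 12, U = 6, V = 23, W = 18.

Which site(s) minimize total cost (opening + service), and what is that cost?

For any fixed open set, each neighborhood goes to its cheapest open site; total = fixed + service.
{North, East}: P→North 5·25=125, Q→East 2·11=22, R→East 2·25=50, S→North 3·9=27, T→East 4·12=48, U→North 5·6=30, V→East 9·23=207, W→East 2·18=36. Service 545; fixed 280; total 825.
{North, East, Central}: service 447 + fixed 382 = 829
{East, Central}: P→East 11·25=275, Q→East 2·11=22, R→East 2·25=50, S→Central 13·9=117, T→East 4·12=48, U→Central 4·6=24, V→Central 5·23=115, W→East 2·18=36. Service 687; fixed 183; total 870.
{North, South, East, West, Central}: service 435 + fixed 881 = 1316
No other subset beats 825.

Open North and East; minimum total cost 825.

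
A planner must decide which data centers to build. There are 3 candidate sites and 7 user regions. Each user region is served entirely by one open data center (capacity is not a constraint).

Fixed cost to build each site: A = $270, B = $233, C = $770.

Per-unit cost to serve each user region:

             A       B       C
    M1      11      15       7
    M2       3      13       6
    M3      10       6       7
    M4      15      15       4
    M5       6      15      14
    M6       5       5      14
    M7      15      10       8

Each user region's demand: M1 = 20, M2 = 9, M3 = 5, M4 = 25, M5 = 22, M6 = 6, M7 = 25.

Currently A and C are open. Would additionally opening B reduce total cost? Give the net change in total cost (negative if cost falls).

No — net change +228 (cost rises by 228).

Current service cost with {A, C}: 664.
Adding B: each user region re-picks its cheapest; new service cost 659, saving 5.
Extra fixed cost: 233. Net change = 233 − 5 = 228.
(Totals: 1704 → 1932.)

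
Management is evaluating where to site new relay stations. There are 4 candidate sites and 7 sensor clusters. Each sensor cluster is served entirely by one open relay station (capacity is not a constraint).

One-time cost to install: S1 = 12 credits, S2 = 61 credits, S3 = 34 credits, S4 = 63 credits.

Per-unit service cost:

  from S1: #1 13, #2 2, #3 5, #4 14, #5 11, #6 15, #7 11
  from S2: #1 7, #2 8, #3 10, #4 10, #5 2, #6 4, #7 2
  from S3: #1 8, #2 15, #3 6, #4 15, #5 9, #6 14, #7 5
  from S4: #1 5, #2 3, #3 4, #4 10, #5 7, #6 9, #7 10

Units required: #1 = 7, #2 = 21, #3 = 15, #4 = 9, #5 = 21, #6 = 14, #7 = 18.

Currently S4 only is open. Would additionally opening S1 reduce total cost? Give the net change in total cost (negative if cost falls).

Yes — net change −9 (cost falls by 9).

Current service cost with {S4}: 701.
Adding S1: each sensor cluster re-picks its cheapest; new service cost 680, saving 21.
Extra fixed cost: 12. Net change = 12 − 21 = -9.
(Totals: 764 → 755.)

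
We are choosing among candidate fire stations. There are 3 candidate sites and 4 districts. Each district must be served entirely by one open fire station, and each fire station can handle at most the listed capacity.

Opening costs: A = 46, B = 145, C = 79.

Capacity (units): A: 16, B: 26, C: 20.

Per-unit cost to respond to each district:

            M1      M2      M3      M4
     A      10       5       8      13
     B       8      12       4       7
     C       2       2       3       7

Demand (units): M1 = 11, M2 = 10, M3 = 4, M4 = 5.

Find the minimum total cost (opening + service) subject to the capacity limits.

Open {A, C}: M1→C 2·11=22, M2→A 5·10=50, M3→C 3·4=12, M4→C 7·5=35.
Loads: A carries 10/16, C carries 20/20. Service 119; fixed 125; total 244.
Next best feasible plan costs 264.

Minimum total cost: 244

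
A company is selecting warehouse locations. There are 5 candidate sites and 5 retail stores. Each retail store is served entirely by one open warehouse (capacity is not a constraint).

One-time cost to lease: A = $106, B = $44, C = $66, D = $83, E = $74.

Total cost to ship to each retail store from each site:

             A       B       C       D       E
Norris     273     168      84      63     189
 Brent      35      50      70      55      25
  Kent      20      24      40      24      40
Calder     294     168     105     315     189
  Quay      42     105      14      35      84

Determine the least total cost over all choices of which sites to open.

Minimum total cost: 379

For any fixed open set, each retail store goes to its cheapest open site; total = fixed + service.
{C}: Norris→C 84, Brent→C 70, Kent→C 40, Calder→C 105, Quay→C 14. Service 313; fixed 66; total 379.
{B, C}: service 277 + fixed 110 = 387
{C, E}: Norris→C 84, Brent→E 25, Kent→C 40, Calder→C 105, Quay→C 14. Service 268; fixed 140; total 408.
{A, B, C, D, E}: service 227 + fixed 373 = 600
No other subset beats 379.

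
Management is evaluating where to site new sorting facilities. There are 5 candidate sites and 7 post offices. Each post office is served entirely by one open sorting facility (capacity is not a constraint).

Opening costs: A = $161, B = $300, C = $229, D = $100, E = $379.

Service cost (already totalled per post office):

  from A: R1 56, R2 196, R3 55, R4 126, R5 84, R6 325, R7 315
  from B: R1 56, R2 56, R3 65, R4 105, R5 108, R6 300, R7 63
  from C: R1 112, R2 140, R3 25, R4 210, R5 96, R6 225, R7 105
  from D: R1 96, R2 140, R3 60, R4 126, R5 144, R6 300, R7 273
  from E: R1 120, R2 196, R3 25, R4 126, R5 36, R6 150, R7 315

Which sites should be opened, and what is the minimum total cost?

For any fixed open set, each post office goes to its cheapest open site; total = fixed + service.
{B}: R1→B 56, R2→B 56, R3→B 65, R4→B 105, R5→B 108, R6→B 300, R7→B 63. Service 753; fixed 300; total 1053.
{C}: R1→C 112, R2→C 140, R3→C 25, R4→C 210, R5→C 96, R6→C 225, R7→C 105. Service 913; fixed 229; total 1142.
{C, D}: service 813 + fixed 329 = 1142
{A, B, C, D, E}: service 491 + fixed 1169 = 1660
No other subset beats 1053.

Open B only; minimum total cost 1053.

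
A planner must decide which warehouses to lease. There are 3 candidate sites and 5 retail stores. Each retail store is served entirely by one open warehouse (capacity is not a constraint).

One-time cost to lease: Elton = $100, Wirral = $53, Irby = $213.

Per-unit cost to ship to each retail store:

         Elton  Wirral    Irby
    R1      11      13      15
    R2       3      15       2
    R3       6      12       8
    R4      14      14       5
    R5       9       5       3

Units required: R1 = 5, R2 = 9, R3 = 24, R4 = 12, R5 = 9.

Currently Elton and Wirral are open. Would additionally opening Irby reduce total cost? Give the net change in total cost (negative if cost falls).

Current service cost with {Elton, Wirral}: 439.
Adding Irby: each retail store re-picks its cheapest; new service cost 304, saving 135.
Extra fixed cost: 213. Net change = 213 − 135 = 78.
(Totals: 592 → 670.)

No — net change +78 (cost rises by 78).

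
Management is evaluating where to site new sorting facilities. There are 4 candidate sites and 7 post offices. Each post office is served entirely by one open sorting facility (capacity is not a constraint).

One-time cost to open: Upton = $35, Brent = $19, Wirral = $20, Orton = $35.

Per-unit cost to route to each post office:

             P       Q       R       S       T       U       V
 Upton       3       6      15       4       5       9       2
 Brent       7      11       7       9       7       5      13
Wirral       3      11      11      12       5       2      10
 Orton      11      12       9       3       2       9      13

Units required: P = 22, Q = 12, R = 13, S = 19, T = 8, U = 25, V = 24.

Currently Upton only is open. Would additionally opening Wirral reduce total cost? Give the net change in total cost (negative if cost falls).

Current service cost with {Upton}: 722.
Adding Wirral: each post office re-picks its cheapest; new service cost 495, saving 227.
Extra fixed cost: 20. Net change = 20 − 227 = -207.
(Totals: 757 → 550.)

Yes — net change −207 (cost falls by 207).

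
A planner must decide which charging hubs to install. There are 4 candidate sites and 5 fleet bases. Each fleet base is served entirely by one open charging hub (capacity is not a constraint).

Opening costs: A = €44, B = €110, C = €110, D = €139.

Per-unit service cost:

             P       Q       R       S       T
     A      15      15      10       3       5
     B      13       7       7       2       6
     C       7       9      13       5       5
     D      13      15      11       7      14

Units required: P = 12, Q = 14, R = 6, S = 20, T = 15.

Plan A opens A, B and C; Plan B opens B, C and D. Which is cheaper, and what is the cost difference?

Plan A is cheaper by 95.

Plan A: {A, B, C}: P→C 7·12=84, Q→B 7·14=98, R→B 7·6=42, S→B 2·20=40, T→A 5·15=75. Service 339; fixed 264; total 603.
Plan B: {B, C, D}: P→C 7·12=84, Q→B 7·14=98, R→B 7·6=42, S→B 2·20=40, T→C 5·15=75. Service 339; fixed 359; total 698.
Difference: |603 − 698| = 95.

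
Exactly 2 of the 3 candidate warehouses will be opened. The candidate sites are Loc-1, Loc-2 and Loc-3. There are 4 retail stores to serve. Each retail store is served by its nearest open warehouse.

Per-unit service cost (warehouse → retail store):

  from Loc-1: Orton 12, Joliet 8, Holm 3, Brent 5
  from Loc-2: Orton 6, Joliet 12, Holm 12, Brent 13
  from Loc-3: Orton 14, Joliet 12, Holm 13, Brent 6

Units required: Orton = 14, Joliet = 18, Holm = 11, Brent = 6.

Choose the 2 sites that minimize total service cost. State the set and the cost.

Choose Loc-1 and Loc-2; total service cost 291.

With exactly 2 open, each retail store uses its cheapest among the chosen.
{Loc-1, Loc-2}: Orton→Loc-2 6·14=84, Joliet→Loc-1 8·18=144, Holm→Loc-1 3·11=33, Brent→Loc-1 5·6=30. Service cost 291.
{Loc-1, Loc-3}: service cost 375
{Loc-2, Loc-3}: service cost 468
Among all 3 size-2 choices, {Loc-1, Loc-2} is lowest.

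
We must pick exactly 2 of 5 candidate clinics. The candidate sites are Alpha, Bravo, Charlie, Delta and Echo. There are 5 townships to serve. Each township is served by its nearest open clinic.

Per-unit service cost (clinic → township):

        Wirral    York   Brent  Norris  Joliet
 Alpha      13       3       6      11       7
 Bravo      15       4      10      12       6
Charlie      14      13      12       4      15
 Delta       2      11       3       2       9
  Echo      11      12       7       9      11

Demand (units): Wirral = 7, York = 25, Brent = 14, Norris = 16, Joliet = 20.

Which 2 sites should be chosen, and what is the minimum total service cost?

Choose Alpha and Delta; total service cost 303.

With exactly 2 open, each township uses its cheapest among the chosen.
{Alpha, Delta}: Wirral→Delta 2·7=14, York→Alpha 3·25=75, Brent→Delta 3·14=42, Norris→Delta 2·16=32, Joliet→Alpha 7·20=140. Service cost 303.
{Bravo, Delta}: service cost 308
{Alpha, Charlie}: service cost 454
Among all 10 size-2 choices, {Alpha, Delta} is lowest.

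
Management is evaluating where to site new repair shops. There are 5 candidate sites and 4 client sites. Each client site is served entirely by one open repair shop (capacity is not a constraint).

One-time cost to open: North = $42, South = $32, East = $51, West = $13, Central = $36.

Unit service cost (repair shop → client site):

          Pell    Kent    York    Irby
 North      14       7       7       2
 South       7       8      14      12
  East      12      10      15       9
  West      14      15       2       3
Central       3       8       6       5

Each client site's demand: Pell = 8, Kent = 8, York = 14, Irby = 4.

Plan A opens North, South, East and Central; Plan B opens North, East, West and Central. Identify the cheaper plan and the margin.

Plan A: {North, South, East, Central}: Pell→Central 3·8=24, Kent→North 7·8=56, York→Central 6·14=84, Irby→North 2·4=8. Service 172; fixed 161; total 333.
Plan B: {North, East, West, Central}: Pell→Central 3·8=24, Kent→North 7·8=56, York→West 2·14=28, Irby→North 2·4=8. Service 116; fixed 142; total 258.
Difference: |333 − 258| = 75.

Plan B is cheaper by 75.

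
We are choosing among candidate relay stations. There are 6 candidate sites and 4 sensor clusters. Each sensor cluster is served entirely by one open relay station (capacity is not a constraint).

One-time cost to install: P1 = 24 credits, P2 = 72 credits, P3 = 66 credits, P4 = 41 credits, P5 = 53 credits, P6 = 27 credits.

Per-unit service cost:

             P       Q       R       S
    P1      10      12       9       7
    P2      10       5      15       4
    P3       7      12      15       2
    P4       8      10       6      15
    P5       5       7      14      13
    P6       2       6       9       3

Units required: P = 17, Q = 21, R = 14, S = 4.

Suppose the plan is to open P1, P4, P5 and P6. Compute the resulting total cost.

Total cost: 401

Each sensor cluster is assigned to its cheapest site among the open ones.
{P1, P4, P5, P6}: P→P6 2·17=34, Q→P6 6·21=126, R→P4 6·14=84, S→P6 3·4=12. Service 256; fixed 145; total 401.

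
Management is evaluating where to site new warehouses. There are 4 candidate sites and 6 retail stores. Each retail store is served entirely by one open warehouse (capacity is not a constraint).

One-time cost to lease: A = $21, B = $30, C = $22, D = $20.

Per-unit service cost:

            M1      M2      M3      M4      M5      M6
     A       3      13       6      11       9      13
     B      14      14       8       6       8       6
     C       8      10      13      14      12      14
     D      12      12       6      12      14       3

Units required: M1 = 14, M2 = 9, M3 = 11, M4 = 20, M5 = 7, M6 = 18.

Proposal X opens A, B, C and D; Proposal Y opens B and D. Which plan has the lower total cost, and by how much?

Proposal X: {A, B, C, D}: M1→A 3·14=42, M2→C 10·9=90, M3→A 6·11=66, M4→B 6·20=120, M5→B 8·7=56, M6→D 3·18=54. Service 428; fixed 93; total 521.
Proposal Y: {B, D}: M1→D 12·14=168, M2→D 12·9=108, M3→D 6·11=66, M4→B 6·20=120, M5→B 8·7=56, M6→D 3·18=54. Service 572; fixed 50; total 622.
Difference: |521 − 622| = 101.

Proposal X is cheaper by 101.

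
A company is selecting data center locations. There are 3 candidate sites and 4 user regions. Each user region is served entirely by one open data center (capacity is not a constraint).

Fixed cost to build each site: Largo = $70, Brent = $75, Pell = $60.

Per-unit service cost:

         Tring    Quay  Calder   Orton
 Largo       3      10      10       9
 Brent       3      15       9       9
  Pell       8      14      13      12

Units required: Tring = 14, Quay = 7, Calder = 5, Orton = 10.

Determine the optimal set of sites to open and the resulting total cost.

For any fixed open set, each user region goes to its cheapest open site; total = fixed + service.
{Largo}: Tring→Largo 3·14=42, Quay→Largo 10·7=70, Calder→Largo 10·5=50, Orton→Largo 9·10=90. Service 252; fixed 70; total 322.
{Brent}: Tring→Brent 3·14=42, Quay→Brent 15·7=105, Calder→Brent 9·5=45, Orton→Brent 9·10=90. Service 282; fixed 75; total 357.
{Largo, Pell}: Tring→Largo 3·14=42, Quay→Largo 10·7=70, Calder→Largo 10·5=50, Orton→Largo 9·10=90. Service 252; fixed 130; total 382.
{Largo, Brent, Pell}: service 247 + fixed 205 = 452
No other subset beats 322.

Open Largo only; minimum total cost 322.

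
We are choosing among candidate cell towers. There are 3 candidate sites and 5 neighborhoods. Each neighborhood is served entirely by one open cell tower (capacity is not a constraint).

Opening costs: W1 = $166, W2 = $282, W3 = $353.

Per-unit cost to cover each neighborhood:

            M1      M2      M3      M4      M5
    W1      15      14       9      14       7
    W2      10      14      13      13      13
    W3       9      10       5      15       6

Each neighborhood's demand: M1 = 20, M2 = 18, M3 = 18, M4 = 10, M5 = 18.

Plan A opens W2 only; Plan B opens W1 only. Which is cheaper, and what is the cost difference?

Plan A: {W2}: M1→W2 10·20=200, M2→W2 14·18=252, M3→W2 13·18=234, M4→W2 13·10=130, M5→W2 13·18=234. Service 1050; fixed 282; total 1332.
Plan B: {W1}: M1→W1 15·20=300, M2→W1 14·18=252, M3→W1 9·18=162, M4→W1 14·10=140, M5→W1 7·18=126. Service 980; fixed 166; total 1146.
Difference: |1332 − 1146| = 186.

Plan B is cheaper by 186.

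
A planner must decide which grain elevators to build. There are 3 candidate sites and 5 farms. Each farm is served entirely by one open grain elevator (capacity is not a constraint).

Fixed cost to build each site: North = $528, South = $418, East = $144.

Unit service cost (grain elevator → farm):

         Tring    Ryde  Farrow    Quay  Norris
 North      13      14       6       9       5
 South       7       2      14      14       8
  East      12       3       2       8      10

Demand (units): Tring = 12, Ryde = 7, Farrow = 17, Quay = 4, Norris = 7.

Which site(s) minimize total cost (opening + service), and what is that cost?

For any fixed open set, each farm goes to its cheapest open site; total = fixed + service.
{East}: Tring→East 12·12=144, Ryde→East 3·7=21, Farrow→East 2·17=34, Quay→East 8·4=32, Norris→East 10·7=70. Service 301; fixed 144; total 445.
{South, East}: service 220 + fixed 562 = 782
{South}: service 448 + fixed 418 = 866
{North, South, East}: service 199 + fixed 1090 = 1289
(All 7 nonempty subsets were checked; East only is lowest.)

Open East only; minimum total cost 445.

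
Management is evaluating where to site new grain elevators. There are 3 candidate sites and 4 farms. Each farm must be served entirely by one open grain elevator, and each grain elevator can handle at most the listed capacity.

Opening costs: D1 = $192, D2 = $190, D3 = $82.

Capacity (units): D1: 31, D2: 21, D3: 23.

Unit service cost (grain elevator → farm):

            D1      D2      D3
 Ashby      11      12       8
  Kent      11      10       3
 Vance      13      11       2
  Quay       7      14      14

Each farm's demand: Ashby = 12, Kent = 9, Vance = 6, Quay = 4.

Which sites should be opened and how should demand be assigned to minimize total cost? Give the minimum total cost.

Minimum total cost: 473

Open {D1, D3}: Ashby→D1 11·12=132, Kent→D3 3·9=27, Vance→D3 2·6=12, Quay→D1 7·4=28.
Loads: D1 carries 16/31, D3 carries 15/23. Service 199; fixed 274; total 473.
Next best feasible plan costs 501.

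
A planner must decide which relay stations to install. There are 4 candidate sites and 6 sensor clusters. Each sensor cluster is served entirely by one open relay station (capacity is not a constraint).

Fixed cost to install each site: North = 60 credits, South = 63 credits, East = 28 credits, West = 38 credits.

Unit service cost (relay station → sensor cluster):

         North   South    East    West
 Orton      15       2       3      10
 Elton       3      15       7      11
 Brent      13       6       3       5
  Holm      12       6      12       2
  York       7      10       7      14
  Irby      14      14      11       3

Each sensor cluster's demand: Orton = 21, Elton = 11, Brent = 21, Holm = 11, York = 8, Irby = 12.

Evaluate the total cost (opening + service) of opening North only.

Each sensor cluster is assigned to its cheapest site among the open ones.
{North}: Orton→North 15·21=315, Elton→North 3·11=33, Brent→North 13·21=273, Holm→North 12·11=132, York→North 7·8=56, Irby→North 14·12=168. Service 977; fixed 60; total 1037.

Total cost: 1037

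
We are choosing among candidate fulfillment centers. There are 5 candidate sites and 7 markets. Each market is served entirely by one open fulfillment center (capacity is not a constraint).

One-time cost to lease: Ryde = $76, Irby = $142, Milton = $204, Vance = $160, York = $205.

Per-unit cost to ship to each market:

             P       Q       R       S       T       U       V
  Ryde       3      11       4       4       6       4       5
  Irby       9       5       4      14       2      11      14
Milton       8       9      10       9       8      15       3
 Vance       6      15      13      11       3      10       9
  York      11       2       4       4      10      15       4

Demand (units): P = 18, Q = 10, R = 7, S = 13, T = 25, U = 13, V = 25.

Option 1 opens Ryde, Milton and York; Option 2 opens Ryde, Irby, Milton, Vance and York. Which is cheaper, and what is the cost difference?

Option 1: {Ryde, Milton, York}: P→Ryde 3·18=54, Q→York 2·10=20, R→Ryde 4·7=28, S→Ryde 4·13=52, T→Ryde 6·25=150, U→Ryde 4·13=52, V→Milton 3·25=75. Service 431; fixed 485; total 916.
Option 2: {Ryde, Irby, Milton, Vance, York}: P→Ryde 3·18=54, Q→York 2·10=20, R→Ryde 4·7=28, S→Ryde 4·13=52, T→Irby 2·25=50, U→Ryde 4·13=52, V→Milton 3·25=75. Service 331; fixed 787; total 1118.
Difference: |916 − 1118| = 202.

Option 1 is cheaper by 202.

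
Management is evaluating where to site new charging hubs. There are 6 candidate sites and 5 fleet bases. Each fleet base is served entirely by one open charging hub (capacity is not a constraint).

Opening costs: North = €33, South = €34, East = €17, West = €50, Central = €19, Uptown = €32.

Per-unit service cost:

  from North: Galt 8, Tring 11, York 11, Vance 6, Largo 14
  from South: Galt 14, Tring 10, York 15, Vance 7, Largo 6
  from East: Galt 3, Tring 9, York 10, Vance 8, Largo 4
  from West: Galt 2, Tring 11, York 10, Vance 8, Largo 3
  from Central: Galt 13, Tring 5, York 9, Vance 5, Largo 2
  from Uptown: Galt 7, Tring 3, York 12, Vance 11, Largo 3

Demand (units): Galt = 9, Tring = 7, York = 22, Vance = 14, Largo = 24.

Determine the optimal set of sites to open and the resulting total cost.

For any fixed open set, each fleet base goes to its cheapest open site; total = fixed + service.
{East, Central}: Galt→East 3·9=27, Tring→Central 5·7=35, York→Central 9·22=198, Vance→Central 5·14=70, Largo→Central 2·24=48. Service 378; fixed 36; total 414.
{East, Central, Uptown}: Galt→East 3·9=27, Tring→Uptown 3·7=21, York→Central 9·22=198, Vance→Central 5·14=70, Largo→Central 2·24=48. Service 364; fixed 68; total 432.
{West, Central}: service 369 + fixed 69 = 438
{North, South, East, West, Central, Uptown}: Galt→West 2·9=18, Tring→Uptown 3·7=21, York→Central 9·22=198, Vance→Central 5·14=70, Largo→Central 2·24=48. Service 355; fixed 185; total 540.
No other subset beats 414.

Open East and Central; minimum total cost 414.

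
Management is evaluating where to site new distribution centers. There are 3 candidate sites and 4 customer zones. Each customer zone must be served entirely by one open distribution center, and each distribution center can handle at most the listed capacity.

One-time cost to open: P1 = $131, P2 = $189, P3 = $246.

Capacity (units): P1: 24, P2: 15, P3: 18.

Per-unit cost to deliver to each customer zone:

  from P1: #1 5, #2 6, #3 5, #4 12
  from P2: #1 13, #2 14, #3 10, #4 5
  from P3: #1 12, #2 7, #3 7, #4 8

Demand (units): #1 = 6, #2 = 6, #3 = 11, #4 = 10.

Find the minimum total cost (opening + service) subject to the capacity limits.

Minimum total cost: 491

Open {P1, P2}: #1→P1 5·6=30, #2→P1 6·6=36, #3→P1 5·11=55, #4→P2 5·10=50.
Loads: P1 carries 23/24, P2 carries 10/15. Service 171; fixed 320; total 491.
Next best feasible plan costs 578.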